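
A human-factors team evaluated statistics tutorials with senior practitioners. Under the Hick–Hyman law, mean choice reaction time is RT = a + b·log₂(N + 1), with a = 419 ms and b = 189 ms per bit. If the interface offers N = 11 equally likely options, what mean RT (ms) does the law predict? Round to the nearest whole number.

log₂(11 + 1) = log₂(12) = 3.5850.
RT = 419 + 189 × 3.5850 = 419 + 677.5650 = 1096.5650 ms.
≈ 1097 ms.

1097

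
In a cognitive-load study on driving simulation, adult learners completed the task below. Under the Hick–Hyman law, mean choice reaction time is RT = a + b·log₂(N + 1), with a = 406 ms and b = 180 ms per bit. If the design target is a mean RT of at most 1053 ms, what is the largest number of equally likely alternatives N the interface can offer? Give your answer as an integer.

Set 406 + 180·log₂(N + 1) ≤ 1053.
log₂(N + 1) ≤ (1053 − 406) / 180 = 3.5944.
N + 1 ≤ 2^3.5944 = 12.0788.
N ≤ 11.0788, so the largest integer N is 11.

11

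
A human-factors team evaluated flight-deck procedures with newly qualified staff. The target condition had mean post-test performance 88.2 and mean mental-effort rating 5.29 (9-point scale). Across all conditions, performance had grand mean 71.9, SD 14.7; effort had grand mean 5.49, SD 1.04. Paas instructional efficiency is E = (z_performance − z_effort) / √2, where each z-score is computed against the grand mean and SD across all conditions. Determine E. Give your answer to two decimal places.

z_performance = (88.2 − 71.9) / 14.7 = 16.3000 / 14.7 = 1.1088.
z_effort = (5.29 − 5.49) / 1.04 = -0.2000 / 1.04 = -0.1923.
z_P − z_E = 1.1088 − (-0.1923) = 1.3011.
E = 1.3011 / √2 = 1.3011 / 1.41421 = 0.9200 ≈ 0.92.

0.92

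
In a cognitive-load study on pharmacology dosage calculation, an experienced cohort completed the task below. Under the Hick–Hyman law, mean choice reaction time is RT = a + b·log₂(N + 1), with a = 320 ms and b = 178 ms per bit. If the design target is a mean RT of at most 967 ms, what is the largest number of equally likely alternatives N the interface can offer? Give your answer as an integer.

11

Set 320 + 178·log₂(N + 1) ≤ 967.
log₂(N + 1) ≤ (967 − 320) / 178 = 3.6348.
N + 1 ≤ 2^3.6348 = 12.4218.
N ≤ 11.4218, so the largest integer N is 11.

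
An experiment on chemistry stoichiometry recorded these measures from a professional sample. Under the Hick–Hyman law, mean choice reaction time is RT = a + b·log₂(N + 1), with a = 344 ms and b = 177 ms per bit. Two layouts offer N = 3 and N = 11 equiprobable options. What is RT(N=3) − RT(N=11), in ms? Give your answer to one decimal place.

-280.5

RT(3) = 344 + 177·log₂(4) = 344 + 177·2.0000 = 698.0000 ms.
RT(11) = 344 + 177·log₂(12) = 344 + 177·3.5850 = 978.5450 ms.
Difference = 698.0000 − 978.5450 = -280.5450 ≈ -280.5 ms.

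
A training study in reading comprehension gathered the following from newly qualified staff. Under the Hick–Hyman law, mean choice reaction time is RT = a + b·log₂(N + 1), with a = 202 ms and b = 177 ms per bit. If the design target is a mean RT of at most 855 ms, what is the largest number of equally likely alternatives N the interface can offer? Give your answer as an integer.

11

Set 202 + 177·log₂(N + 1) ≤ 855.
log₂(N + 1) ≤ (855 − 202) / 177 = 3.6893.
N + 1 ≤ 2^3.6893 = 12.9000.
N ≤ 11.9000, so the largest integer N is 11.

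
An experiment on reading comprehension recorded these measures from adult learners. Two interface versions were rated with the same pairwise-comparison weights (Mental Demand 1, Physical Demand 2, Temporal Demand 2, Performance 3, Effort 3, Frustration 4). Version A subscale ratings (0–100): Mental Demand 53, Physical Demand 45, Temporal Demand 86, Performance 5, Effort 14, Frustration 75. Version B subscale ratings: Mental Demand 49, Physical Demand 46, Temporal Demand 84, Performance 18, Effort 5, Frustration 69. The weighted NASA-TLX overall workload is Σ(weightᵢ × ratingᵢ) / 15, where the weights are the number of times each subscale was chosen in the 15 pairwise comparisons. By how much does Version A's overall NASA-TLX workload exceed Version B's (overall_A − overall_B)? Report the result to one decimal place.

1.2

Version A weighted sum = 1·53 + 2·45 + 2·86 + 3·5 + 3·14 + 4·75 = 53 + 90 + 172 + 15 + 42 + 300 = 672; overall_A = 672/15 = 44.8000.
Version B weighted sum = 1·49 + 2·46 + 2·84 + 3·18 + 3·5 + 4·69 = 49 + 92 + 168 + 54 + 15 + 276 = 654; overall_B = 654/15 = 43.6000.
Difference = 44.8000 − 43.6000 = 1.2000 ≈ 1.2.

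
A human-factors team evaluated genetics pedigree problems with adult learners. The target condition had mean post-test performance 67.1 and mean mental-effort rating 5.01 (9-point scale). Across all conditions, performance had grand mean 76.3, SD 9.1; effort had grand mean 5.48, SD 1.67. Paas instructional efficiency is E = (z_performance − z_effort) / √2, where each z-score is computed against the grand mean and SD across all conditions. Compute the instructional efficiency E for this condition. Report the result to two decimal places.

-0.52

z_performance = (67.1 − 76.3) / 9.1 = -9.2000 / 9.1 = -1.0110.
z_effort = (5.01 − 5.48) / 1.67 = -0.4700 / 1.67 = -0.2814.
z_P − z_E = -1.0110 − (-0.2814) = -0.7296.
E = -0.7296 / √2 = -0.7296 / 1.41421 = -0.5159 ≈ -0.52.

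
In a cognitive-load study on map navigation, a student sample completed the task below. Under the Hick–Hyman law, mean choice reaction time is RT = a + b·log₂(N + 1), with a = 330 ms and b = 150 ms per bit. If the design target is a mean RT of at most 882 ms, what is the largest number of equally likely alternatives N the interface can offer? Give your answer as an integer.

Set 330 + 150·log₂(N + 1) ≤ 882.
log₂(N + 1) ≤ (882 − 330) / 150 = 3.6800.
N + 1 ≤ 2^3.6800 = 12.8171.
N ≤ 11.8171, so the largest integer N is 11.

11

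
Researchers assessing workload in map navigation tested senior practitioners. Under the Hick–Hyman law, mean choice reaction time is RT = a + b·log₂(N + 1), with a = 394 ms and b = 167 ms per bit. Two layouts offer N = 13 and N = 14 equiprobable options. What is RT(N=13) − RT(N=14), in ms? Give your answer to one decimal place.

-16.6

RT(13) = 394 + 167·log₂(14) = 394 + 167·3.8074 = 1029.8358 ms.
RT(14) = 394 + 167·log₂(15) = 394 + 167·3.9069 = 1046.4523 ms.
Difference = 1029.8358 − 1046.4523 = -16.6165 ≈ -16.6 ms.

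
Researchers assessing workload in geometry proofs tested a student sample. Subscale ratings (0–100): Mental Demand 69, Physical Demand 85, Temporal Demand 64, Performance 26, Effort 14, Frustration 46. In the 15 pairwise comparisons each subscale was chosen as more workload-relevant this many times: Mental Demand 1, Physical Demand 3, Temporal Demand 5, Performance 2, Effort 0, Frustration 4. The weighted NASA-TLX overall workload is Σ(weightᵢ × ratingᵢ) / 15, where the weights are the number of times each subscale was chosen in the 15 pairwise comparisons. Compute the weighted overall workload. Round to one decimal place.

58.7

The tallies are the weights (they sum to 15).
Weighted sum = 1·69 + 3·85 + 5·64 + 2·26 + 0·14 + 4·46
            = 69 + 255 + 320 + 52 + 0 + 184 = 880.
Overall workload = 880 / 15 = 58.6667 ≈ 58.7.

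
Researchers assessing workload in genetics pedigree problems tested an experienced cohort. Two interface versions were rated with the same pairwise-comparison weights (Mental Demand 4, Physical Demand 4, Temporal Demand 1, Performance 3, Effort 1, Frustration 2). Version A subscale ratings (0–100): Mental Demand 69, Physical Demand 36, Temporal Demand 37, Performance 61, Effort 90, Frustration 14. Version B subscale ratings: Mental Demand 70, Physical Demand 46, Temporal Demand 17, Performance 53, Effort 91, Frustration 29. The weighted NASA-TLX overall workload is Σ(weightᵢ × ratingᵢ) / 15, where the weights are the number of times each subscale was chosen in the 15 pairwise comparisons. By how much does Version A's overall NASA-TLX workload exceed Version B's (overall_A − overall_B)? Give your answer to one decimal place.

-2.1

Version A weighted sum = 4·69 + 4·36 + 1·37 + 3·61 + 1·90 + 2·14 = 276 + 144 + 37 + 183 + 90 + 28 = 758; overall_A = 758/15 = 50.5333.
Version B weighted sum = 4·70 + 4·46 + 1·17 + 3·53 + 1·91 + 2·29 = 280 + 184 + 17 + 159 + 91 + 58 = 789; overall_B = 789/15 = 52.6000.
Difference = 50.5333 − 52.6000 = -2.0667 ≈ -2.1.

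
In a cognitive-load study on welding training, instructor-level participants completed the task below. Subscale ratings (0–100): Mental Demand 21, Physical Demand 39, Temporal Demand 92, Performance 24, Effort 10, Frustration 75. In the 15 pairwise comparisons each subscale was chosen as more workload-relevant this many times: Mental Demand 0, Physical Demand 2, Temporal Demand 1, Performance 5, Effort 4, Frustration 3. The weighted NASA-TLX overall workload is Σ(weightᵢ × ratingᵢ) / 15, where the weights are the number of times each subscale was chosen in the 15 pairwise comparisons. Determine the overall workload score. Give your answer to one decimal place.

37.0

The tallies are the weights (they sum to 15).
Weighted sum = 0·21 + 2·39 + 1·92 + 5·24 + 4·10 + 3·75
            = 0 + 78 + 92 + 120 + 40 + 225 = 555.
Overall workload = 555 / 15 = 37.0000 ≈ 37.0.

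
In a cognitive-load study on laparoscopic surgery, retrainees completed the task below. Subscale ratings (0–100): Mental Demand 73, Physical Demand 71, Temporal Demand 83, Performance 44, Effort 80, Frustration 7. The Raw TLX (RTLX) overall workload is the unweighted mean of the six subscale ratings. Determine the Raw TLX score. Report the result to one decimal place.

59.7

Sum of ratings = 73 + 71 + 83 + 44 + 80 + 7 = 358.
RTLX = 358 / 6 = 59.6667 ≈ 59.7.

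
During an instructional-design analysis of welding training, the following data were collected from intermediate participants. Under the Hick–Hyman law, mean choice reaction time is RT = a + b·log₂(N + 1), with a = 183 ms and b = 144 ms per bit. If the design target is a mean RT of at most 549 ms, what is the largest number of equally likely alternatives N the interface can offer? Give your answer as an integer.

Set 183 + 144·log₂(N + 1) ≤ 549.
log₂(N + 1) ≤ (549 − 183) / 144 = 2.5417.
N + 1 ≤ 2^2.5417 = 5.8227.
N ≤ 4.8227, so the largest integer N is 4.

4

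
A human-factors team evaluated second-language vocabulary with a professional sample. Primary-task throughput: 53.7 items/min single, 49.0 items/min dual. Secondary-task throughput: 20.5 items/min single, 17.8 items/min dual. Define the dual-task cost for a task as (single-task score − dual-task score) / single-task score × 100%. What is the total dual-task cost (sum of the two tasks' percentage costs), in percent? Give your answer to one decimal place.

21.9

Primary cost = (53.7 − 49.0) / 53.7 × 100% = 8.7523%.
Secondary cost = (20.5 − 17.8) / 20.5 × 100% = 13.1707%.
Total = 8.7523% + 13.1707% = 21.9230% ≈ 21.9%.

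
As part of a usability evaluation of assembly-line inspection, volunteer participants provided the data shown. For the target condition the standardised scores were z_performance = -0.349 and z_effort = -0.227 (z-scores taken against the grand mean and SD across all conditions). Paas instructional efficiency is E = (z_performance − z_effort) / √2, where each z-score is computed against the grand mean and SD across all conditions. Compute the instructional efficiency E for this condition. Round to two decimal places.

z_P − z_E = -0.349 − (-0.227) = -0.1220.
E = -0.1220 / √2 = -0.1220 / 1.41421 = -0.0863 ≈ -0.09.

-0.09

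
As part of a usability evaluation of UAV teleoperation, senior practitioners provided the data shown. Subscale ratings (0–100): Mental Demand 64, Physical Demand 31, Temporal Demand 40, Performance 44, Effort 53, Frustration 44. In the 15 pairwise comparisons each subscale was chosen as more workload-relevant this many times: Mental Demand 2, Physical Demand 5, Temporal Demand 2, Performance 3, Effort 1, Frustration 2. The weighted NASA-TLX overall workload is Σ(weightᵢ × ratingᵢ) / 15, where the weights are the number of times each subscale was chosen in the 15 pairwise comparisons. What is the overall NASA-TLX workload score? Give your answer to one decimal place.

42.4

The tallies are the weights (they sum to 15).
Weighted sum = 2·64 + 5·31 + 2·40 + 3·44 + 1·53 + 2·44
            = 128 + 155 + 80 + 132 + 53 + 88 = 636.
Overall workload = 636 / 15 = 42.4000 ≈ 42.4.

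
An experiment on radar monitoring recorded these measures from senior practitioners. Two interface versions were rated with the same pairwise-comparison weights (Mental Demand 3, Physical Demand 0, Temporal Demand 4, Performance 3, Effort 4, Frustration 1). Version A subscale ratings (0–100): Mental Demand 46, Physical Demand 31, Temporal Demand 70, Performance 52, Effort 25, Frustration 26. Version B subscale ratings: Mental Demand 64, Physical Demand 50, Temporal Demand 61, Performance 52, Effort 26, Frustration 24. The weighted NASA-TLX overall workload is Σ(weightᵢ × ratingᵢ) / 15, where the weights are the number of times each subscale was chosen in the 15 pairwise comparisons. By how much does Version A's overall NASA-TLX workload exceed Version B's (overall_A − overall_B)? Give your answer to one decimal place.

-1.3

Version A weighted sum = 3·46 + 0·31 + 4·70 + 3·52 + 4·25 + 1·26 = 138 + 0 + 280 + 156 + 100 + 26 = 700; overall_A = 700/15 = 46.6667.
Version B weighted sum = 3·64 + 0·50 + 4·61 + 3·52 + 4·26 + 1·24 = 192 + 0 + 244 + 156 + 104 + 24 = 720; overall_B = 720/15 = 48.0000.
Difference = 46.6667 − 48.0000 = -1.3333 ≈ -1.3.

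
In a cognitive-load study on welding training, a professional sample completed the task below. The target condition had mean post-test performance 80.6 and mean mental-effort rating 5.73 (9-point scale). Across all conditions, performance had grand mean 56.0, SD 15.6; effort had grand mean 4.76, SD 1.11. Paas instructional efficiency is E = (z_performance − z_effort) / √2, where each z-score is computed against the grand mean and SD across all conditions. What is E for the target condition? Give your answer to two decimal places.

0.50

z_performance = (80.6 − 56.0) / 15.6 = 24.6000 / 15.6 = 1.5769.
z_effort = (5.73 − 4.76) / 1.11 = 0.9700 / 1.11 = 0.8739.
z_P − z_E = 1.5769 − 0.8739 = 0.7030.
E = 0.7030 / √2 = 0.7030 / 1.41421 = 0.4971 ≈ 0.50.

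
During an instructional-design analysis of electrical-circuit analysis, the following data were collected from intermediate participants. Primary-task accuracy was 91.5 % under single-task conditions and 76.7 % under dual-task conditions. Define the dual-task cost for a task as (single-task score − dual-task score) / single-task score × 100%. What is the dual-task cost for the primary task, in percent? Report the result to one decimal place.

16.2

Cost = (91.5 − 76.7) / 91.5 × 100%
     = 14.8000 / 91.5 × 100% = 16.1749%.
≈ 16.2%.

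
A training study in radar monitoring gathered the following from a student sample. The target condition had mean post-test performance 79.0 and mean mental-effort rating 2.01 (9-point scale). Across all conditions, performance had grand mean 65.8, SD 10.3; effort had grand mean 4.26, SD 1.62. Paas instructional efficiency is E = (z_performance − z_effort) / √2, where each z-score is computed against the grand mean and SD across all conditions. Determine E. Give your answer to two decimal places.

z_performance = (79.0 − 65.8) / 10.3 = 13.2000 / 10.3 = 1.2816.
z_effort = (2.01 − 4.26) / 1.62 = -2.2500 / 1.62 = -1.3889.
z_P − z_E = 1.2816 − (-1.3889) = 2.6705.
E = 2.6705 / √2 = 2.6705 / 1.41421 = 1.8883 ≈ 1.89.

1.89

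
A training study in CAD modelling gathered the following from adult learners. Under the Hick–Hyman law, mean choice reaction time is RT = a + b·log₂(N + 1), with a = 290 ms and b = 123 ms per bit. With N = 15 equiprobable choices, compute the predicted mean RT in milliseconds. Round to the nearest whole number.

782

log₂(15 + 1) = log₂(16) = 4.0000.
RT = 290 + 123 × 4.0000 = 290 + 492.0000 = 782.0000 ms.
≈ 782 ms.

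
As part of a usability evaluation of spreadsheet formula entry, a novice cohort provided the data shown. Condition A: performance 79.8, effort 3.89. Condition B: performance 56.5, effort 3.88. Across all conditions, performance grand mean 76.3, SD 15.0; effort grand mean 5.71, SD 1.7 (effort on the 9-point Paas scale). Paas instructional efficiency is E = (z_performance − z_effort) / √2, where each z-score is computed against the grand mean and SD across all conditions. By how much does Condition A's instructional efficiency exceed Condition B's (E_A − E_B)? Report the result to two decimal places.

1.09

Condition A: z_P = (79.8 − 76.3)/15.0 = 0.2333; z_E = (3.89 − 5.71)/1.7 = -1.0706; E_A = (0.2333 − (-1.0706))/√2 = 0.9220.
Condition B: z_P = (56.5 − 76.3)/15.0 = -1.3200; z_E = (3.88 − 5.71)/1.7 = -1.0765; E_B = (-1.3200 − (-1.0765))/√2 = -0.1722.
E_A − E_B = 0.9220 − (-0.1722) = 1.0942 ≈ 1.09.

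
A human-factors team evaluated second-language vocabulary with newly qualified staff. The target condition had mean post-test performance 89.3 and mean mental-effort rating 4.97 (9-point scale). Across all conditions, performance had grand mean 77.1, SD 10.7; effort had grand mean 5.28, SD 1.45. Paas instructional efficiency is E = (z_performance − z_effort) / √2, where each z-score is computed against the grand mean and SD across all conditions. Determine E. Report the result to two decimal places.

0.96

z_performance = (89.3 − 77.1) / 10.7 = 12.2000 / 10.7 = 1.1402.
z_effort = (4.97 − 5.28) / 1.45 = -0.3100 / 1.45 = -0.2138.
z_P − z_E = 1.1402 − (-0.2138) = 1.3540.
E = 1.3540 / √2 = 1.3540 / 1.41421 = 0.9574 ≈ 0.96.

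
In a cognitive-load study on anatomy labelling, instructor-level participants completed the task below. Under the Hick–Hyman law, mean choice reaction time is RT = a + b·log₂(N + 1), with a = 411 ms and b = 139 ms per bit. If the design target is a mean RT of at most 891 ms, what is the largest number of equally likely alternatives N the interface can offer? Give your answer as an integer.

9

Set 411 + 139·log₂(N + 1) ≤ 891.
log₂(N + 1) ≤ (891 − 411) / 139 = 3.4532.
N + 1 ≤ 2^3.4532 = 10.9526.
N ≤ 9.9526, so the largest integer N is 9.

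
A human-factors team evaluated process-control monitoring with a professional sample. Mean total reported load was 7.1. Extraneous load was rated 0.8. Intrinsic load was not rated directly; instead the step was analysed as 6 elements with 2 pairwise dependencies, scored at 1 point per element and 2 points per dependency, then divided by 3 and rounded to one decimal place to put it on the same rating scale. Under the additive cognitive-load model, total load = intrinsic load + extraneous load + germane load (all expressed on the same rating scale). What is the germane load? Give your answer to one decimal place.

Intrinsic (element-interactivity): (6 × 1 + 2 × 2) / 3 = 10 / 3 = 3.3333 → 3.3.
germane load = total − intrinsic − extraneous
             = 7.1 − 3.3 − 0.8 = 3.0.

3.0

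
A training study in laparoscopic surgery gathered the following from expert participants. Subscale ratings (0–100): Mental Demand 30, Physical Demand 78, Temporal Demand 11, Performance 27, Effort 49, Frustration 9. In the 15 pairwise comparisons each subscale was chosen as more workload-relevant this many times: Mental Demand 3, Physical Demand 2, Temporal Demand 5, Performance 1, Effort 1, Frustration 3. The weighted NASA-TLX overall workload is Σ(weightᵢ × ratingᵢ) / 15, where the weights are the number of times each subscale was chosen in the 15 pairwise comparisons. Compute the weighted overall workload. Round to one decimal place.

The tallies are the weights (they sum to 15).
Weighted sum = 3·30 + 2·78 + 5·11 + 1·27 + 1·49 + 3·9
            = 90 + 156 + 55 + 27 + 49 + 27 = 404.
Overall workload = 404 / 15 = 26.9333 ≈ 26.9.

26.9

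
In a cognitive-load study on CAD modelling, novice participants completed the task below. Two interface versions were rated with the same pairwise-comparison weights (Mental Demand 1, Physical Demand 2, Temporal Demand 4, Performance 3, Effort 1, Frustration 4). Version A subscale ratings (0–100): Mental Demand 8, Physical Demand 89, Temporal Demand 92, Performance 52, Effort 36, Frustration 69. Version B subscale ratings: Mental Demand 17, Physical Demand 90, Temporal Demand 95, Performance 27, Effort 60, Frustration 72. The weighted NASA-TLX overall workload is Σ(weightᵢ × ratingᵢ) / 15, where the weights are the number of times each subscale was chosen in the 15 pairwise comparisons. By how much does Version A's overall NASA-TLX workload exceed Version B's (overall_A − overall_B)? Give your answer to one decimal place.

1.1

Version A weighted sum = 1·8 + 2·89 + 4·92 + 3·52 + 1·36 + 4·69 = 8 + 178 + 368 + 156 + 36 + 276 = 1022; overall_A = 1022/15 = 68.1333.
Version B weighted sum = 1·17 + 2·90 + 4·95 + 3·27 + 1·60 + 4·72 = 17 + 180 + 380 + 81 + 60 + 288 = 1006; overall_B = 1006/15 = 67.0667.
Difference = 68.1333 − 67.0667 = 1.0666 ≈ 1.1.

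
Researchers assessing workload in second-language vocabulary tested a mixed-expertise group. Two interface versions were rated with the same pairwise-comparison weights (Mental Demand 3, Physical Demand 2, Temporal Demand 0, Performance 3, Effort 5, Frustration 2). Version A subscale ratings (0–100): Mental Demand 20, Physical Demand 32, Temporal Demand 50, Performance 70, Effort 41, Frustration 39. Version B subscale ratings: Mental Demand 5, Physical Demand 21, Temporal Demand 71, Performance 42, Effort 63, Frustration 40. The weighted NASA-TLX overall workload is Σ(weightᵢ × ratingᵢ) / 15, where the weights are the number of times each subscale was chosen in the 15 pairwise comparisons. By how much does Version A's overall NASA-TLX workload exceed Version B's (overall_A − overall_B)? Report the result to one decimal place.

2.6

Version A weighted sum = 3·20 + 2·32 + 0·50 + 3·70 + 5·41 + 2·39 = 60 + 64 + 0 + 210 + 205 + 78 = 617; overall_A = 617/15 = 41.1333.
Version B weighted sum = 3·5 + 2·21 + 0·71 + 3·42 + 5·63 + 2·40 = 15 + 42 + 0 + 126 + 315 + 80 = 578; overall_B = 578/15 = 38.5333.
Difference = 41.1333 − 38.5333 = 2.6000 ≈ 2.6.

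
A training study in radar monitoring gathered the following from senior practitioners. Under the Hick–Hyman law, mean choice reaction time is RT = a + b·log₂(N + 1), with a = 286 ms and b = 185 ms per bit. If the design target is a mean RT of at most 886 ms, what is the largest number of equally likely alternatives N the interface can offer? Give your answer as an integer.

8

Set 286 + 185·log₂(N + 1) ≤ 886.
log₂(N + 1) ≤ (886 − 286) / 185 = 3.2432.
N + 1 ≤ 2^3.2432 = 9.4689.
N ≤ 8.4689, so the largest integer N is 8.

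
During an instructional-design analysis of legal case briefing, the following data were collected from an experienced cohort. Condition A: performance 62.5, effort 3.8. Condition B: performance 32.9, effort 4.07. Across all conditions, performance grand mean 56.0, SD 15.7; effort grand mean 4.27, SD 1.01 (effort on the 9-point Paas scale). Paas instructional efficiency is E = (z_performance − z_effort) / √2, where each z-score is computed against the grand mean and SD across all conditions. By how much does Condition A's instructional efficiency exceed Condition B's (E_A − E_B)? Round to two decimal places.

1.52

Condition A: z_P = (62.5 − 56.0)/15.7 = 0.4140; z_E = (3.8 − 4.27)/1.01 = -0.4653; E_A = (0.4140 − (-0.4653))/√2 = 0.6218.
Condition B: z_P = (32.9 − 56.0)/15.7 = -1.4713; z_E = (4.07 − 4.27)/1.01 = -0.1980; E_B = (-1.4713 − (-0.1980))/√2 = -0.9004.
E_A − E_B = 0.6218 − (-0.9004) = 1.5222 ≈ 1.52.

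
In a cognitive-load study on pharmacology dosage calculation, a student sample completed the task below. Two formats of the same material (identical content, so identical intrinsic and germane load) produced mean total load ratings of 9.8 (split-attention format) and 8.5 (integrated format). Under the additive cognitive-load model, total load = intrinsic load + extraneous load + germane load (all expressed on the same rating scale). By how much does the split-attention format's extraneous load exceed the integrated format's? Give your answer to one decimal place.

Intrinsic and germane load are equal across formats, so the difference in total load equals the difference in extraneous load.
Extraneous-load difference = 9.8 − 8.5 = 1.3.

1.3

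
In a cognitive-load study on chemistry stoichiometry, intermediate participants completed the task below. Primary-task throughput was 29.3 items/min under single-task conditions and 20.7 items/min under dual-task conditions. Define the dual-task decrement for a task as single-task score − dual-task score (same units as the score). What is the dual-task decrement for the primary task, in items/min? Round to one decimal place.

Decrement = 29.3 − 20.7 = 8.6000 items/min ≈ 8.6 items/min.

8.6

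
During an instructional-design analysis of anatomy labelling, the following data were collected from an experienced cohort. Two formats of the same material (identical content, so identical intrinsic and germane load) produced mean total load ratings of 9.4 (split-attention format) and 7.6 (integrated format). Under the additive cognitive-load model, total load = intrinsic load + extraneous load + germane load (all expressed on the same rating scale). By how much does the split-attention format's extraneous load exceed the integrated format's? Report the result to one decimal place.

1.8

Intrinsic and germane load are equal across formats, so the difference in total load equals the difference in extraneous load.
Extraneous-load difference = 9.4 − 7.6 = 1.8.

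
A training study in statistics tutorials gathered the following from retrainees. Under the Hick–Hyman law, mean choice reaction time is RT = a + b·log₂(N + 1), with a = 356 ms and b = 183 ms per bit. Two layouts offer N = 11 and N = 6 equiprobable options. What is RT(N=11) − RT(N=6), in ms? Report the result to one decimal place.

RT(11) = 356 + 183·log₂(12) = 356 + 183·3.5850 = 1012.0550 ms.
RT(6) = 356 + 183·log₂(7) = 356 + 183·2.8074 = 869.7542 ms.
Difference = 1012.0550 − 869.7542 = 142.3008 ≈ 142.3 ms.

142.3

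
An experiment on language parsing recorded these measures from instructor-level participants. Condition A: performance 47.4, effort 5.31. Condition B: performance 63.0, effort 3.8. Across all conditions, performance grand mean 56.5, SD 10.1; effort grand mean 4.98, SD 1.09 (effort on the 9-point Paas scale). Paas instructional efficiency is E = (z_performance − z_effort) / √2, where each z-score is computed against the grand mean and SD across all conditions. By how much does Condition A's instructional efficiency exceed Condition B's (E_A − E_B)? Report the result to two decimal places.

Condition A: z_P = (47.4 − 56.5)/10.1 = -0.9010; z_E = (5.31 − 4.98)/1.09 = 0.3028; E_A = (-0.9010 − 0.3028)/√2 = -0.8512.
Condition B: z_P = (63.0 − 56.5)/10.1 = 0.6436; z_E = (3.8 − 4.98)/1.09 = -1.0826; E_B = (0.6436 − (-1.0826))/√2 = 1.2206.
E_A − E_B = -0.8512 − 1.2206 = -2.0718 ≈ -2.07.

-2.07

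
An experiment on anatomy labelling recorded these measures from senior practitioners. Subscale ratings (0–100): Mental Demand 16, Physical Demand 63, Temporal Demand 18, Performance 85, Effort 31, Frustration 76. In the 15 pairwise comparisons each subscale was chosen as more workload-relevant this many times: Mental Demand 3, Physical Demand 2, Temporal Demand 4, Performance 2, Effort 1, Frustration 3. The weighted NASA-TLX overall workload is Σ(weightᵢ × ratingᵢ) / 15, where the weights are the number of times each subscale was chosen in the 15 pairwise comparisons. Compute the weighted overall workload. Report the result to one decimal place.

The tallies are the weights (they sum to 15).
Weighted sum = 3·16 + 2·63 + 4·18 + 2·85 + 1·31 + 3·76
            = 48 + 126 + 72 + 170 + 31 + 228 = 675.
Overall workload = 675 / 15 = 45.0000 ≈ 45.0.

45.0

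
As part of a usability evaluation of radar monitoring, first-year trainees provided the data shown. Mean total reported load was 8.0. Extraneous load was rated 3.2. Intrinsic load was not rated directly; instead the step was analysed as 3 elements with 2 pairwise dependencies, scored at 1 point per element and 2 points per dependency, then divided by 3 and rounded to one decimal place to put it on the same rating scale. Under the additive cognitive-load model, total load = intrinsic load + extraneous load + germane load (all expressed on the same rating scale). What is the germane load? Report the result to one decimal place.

2.5

Intrinsic (element-interactivity): (3 × 1 + 2 × 2) / 3 = 7 / 3 = 2.3333 → 2.3.
germane load = total − intrinsic − extraneous
             = 8.0 − 2.3 − 3.2 = 2.5.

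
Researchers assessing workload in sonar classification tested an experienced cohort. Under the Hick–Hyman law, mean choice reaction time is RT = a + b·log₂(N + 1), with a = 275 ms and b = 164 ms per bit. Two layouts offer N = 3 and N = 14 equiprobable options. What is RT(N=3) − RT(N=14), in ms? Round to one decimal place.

RT(3) = 275 + 164·log₂(4) = 275 + 164·2.0000 = 603.0000 ms.
RT(14) = 275 + 164·log₂(15) = 275 + 164·3.9069 = 915.7316 ms.
Difference = 603.0000 − 915.7316 = -312.7316 ≈ -312.7 ms.

-312.7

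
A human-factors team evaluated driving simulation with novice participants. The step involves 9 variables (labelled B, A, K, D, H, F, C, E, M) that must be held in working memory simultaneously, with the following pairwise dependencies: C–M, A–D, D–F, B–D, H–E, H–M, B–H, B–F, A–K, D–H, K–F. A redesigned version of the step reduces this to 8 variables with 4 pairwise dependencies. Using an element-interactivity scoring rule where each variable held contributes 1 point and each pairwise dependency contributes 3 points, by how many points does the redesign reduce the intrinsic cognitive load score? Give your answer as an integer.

22

Original: 9 × 1 + 11 × 3 = 9 + 33 = 42.
Redesigned: 8 × 1 + 4 × 3 = 8 + 12 = 20.
Reduction = 42 − 20 = 22.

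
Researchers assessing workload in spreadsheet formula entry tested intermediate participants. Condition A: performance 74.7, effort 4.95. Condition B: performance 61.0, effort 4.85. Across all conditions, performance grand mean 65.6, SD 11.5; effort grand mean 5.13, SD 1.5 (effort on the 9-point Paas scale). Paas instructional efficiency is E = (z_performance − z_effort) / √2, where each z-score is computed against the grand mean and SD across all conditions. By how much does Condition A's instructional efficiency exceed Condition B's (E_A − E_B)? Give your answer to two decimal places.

Condition A: z_P = (74.7 − 65.6)/11.5 = 0.7913; z_E = (4.95 − 5.13)/1.5 = -0.1200; E_A = (0.7913 − (-0.1200))/√2 = 0.6444.
Condition B: z_P = (61.0 − 65.6)/11.5 = -0.4000; z_E = (4.85 − 5.13)/1.5 = -0.1867; E_B = (-0.4000 − (-0.1867))/√2 = -0.1508.
E_A − E_B = 0.6444 − (-0.1508) = 0.7952 ≈ 0.80.

0.80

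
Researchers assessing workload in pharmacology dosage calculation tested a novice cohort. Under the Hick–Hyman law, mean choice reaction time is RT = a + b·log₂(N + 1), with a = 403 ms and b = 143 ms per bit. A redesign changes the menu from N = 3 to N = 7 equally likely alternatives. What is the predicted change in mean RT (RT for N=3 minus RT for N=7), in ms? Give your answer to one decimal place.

RT(3) = 403 + 143·log₂(4) = 403 + 143·2.0000 = 689.0000 ms.
RT(7) = 403 + 143·log₂(8) = 403 + 143·3.0000 = 832.0000 ms.
Difference = 689.0000 − 832.0000 = -143.0000 ≈ -143.0 ms.

-143.0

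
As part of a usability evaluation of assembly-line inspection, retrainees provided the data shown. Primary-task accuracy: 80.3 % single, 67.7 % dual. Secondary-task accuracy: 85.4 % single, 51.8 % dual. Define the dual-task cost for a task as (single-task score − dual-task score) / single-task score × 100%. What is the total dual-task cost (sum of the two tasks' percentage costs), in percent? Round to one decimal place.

Primary cost = (80.3 − 67.7) / 80.3 × 100% = 15.6912%.
Secondary cost = (85.4 − 51.8) / 85.4 × 100% = 39.3443%.
Total = 15.6912% + 39.3443% = 55.0355% ≈ 55.0%.

55.0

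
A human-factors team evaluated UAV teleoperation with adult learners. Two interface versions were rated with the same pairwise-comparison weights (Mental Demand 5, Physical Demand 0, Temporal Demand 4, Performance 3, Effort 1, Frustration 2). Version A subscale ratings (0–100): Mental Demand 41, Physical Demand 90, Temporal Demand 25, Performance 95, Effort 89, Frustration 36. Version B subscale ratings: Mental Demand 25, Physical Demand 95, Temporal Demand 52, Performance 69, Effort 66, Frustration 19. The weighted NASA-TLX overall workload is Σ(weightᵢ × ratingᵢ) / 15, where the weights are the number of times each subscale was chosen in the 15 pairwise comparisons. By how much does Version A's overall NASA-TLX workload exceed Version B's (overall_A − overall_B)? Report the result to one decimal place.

Version A weighted sum = 5·41 + 0·90 + 4·25 + 3·95 + 1·89 + 2·36 = 205 + 0 + 100 + 285 + 89 + 72 = 751; overall_A = 751/15 = 50.0667.
Version B weighted sum = 5·25 + 0·95 + 4·52 + 3·69 + 1·66 + 2·19 = 125 + 0 + 208 + 207 + 66 + 38 = 644; overall_B = 644/15 = 42.9333.
Difference = 50.0667 − 42.9333 = 7.1334 ≈ 7.1.

7.1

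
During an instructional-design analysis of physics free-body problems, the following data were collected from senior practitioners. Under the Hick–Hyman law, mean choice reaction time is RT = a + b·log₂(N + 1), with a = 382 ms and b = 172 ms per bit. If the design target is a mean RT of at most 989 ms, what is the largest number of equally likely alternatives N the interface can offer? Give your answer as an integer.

Set 382 + 172·log₂(N + 1) ≤ 989.
log₂(N + 1) ≤ (989 − 382) / 172 = 3.5291.
N + 1 ≤ 2^3.5291 = 11.5442.
N ≤ 10.5442, so the largest integer N is 10.

10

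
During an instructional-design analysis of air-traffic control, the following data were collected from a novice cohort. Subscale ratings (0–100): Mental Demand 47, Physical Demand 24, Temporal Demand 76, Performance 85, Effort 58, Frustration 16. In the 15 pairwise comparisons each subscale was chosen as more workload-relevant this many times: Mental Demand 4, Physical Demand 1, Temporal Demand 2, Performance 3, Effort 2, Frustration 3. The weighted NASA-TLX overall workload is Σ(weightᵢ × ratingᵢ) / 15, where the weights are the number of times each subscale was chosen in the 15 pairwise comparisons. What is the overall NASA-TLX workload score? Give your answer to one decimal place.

The tallies are the weights (they sum to 15).
Weighted sum = 4·47 + 1·24 + 2·76 + 3·85 + 2·58 + 3·16
            = 188 + 24 + 152 + 255 + 116 + 48 = 783.
Overall workload = 783 / 15 = 52.2000 ≈ 52.2.

52.2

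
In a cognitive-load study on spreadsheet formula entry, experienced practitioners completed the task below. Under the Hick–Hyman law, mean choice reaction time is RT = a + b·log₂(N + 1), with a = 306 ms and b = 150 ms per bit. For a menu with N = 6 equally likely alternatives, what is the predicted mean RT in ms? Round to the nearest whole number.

727

log₂(6 + 1) = log₂(7) = 2.8074.
RT = 306 + 150 × 2.8074 = 306 + 421.1100 = 727.1100 ms.
≈ 727 ms.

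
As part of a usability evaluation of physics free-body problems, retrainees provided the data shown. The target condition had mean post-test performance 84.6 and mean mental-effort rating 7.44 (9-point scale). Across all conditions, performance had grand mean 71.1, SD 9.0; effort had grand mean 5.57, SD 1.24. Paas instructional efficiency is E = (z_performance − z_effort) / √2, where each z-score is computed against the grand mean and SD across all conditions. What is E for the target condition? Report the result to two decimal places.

z_performance = (84.6 − 71.1) / 9.0 = 13.5000 / 9.0 = 1.5000.
z_effort = (7.44 − 5.57) / 1.24 = 1.8700 / 1.24 = 1.5081.
z_P − z_E = 1.5000 − 1.5081 = -0.0081.
E = -0.0081 / √2 = -0.0081 / 1.41421 = -0.0057 ≈ -0.01.

-0.01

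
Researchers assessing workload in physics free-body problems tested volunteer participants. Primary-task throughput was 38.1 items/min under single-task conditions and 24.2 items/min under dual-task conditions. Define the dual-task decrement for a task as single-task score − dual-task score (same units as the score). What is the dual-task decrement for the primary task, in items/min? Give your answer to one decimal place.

13.9

Decrement = 38.1 − 24.2 = 13.9000 items/min ≈ 13.9 items/min.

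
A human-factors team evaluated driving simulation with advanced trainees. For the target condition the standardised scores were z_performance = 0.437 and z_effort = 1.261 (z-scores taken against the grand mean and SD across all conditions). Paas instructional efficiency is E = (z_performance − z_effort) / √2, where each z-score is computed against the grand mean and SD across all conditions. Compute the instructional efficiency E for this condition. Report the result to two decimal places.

z_P − z_E = 0.437 − 1.261 = -0.8240.
E = -0.8240 / √2 = -0.8240 / 1.41421 = -0.5827 ≈ -0.58.

-0.58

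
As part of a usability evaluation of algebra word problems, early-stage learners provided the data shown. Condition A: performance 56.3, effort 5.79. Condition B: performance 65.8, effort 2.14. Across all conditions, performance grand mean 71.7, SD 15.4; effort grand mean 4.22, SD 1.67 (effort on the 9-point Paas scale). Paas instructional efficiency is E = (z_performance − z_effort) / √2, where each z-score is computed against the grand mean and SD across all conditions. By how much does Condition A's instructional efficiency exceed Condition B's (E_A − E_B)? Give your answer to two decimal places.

Condition A: z_P = (56.3 − 71.7)/15.4 = -1.0000; z_E = (5.79 − 4.22)/1.67 = 0.9401; E_A = (-1.0000 − 0.9401)/√2 = -1.3719.
Condition B: z_P = (65.8 − 71.7)/15.4 = -0.3831; z_E = (2.14 − 4.22)/1.67 = -1.2455; E_B = (-0.3831 − (-1.2455))/√2 = 0.6098.
E_A − E_B = -1.3719 − 0.6098 = -1.9817 ≈ -1.98.

-1.98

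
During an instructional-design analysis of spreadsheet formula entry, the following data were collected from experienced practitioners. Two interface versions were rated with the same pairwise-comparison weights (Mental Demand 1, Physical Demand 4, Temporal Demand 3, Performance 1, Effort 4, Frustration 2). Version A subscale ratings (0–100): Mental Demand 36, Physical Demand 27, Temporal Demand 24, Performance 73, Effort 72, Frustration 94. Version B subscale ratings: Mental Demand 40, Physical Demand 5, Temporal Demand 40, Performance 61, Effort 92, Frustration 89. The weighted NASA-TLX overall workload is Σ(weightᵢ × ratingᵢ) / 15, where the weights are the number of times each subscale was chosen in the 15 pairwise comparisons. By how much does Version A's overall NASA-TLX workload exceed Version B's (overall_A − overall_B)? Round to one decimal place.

-1.5

Version A weighted sum = 1·36 + 4·27 + 3·24 + 1·73 + 4·72 + 2·94 = 36 + 108 + 72 + 73 + 288 + 188 = 765; overall_A = 765/15 = 51.0000.
Version B weighted sum = 1·40 + 4·5 + 3·40 + 1·61 + 4·92 + 2·89 = 40 + 20 + 120 + 61 + 368 + 178 = 787; overall_B = 787/15 = 52.4667.
Difference = 51.0000 − 52.4667 = -1.4667 ≈ -1.5.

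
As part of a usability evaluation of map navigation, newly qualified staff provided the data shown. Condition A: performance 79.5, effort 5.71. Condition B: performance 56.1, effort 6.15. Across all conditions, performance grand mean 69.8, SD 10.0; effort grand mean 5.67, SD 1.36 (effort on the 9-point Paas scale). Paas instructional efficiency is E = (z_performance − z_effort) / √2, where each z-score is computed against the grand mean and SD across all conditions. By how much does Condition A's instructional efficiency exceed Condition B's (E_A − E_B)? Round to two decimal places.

1.88

Condition A: z_P = (79.5 − 69.8)/10.0 = 0.9700; z_E = (5.71 − 5.67)/1.36 = 0.0294; E_A = (0.9700 − 0.0294)/√2 = 0.6651.
Condition B: z_P = (56.1 − 69.8)/10.0 = -1.3700; z_E = (6.15 − 5.67)/1.36 = 0.3529; E_B = (-1.3700 − 0.3529)/√2 = -1.2183.
E_A − E_B = 0.6651 − (-1.2183) = 1.8834 ≈ 1.88.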